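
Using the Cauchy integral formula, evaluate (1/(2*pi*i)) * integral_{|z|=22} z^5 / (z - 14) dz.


Step 1: f(z) = z^5, a = 14 is inside |z| = 22
Step 2: By Cauchy integral formula: (1/(2pi*i)) * integral = f(a)
Step 3: f(14) = 14^5 = 537824

537824


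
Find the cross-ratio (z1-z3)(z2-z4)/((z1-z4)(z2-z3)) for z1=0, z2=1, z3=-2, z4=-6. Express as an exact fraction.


Step 1: (z1-z3)(z2-z4) = 2 * 7 = 14
Step 2: (z1-z4)(z2-z3) = 6 * 3 = 18
Step 3: Cross-ratio = 14/18 = 7/9

7/9


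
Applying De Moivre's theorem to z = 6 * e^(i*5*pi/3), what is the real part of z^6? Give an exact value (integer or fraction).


Step 1: By De Moivre's theorem, z^6 = 6^6 * e^(i*6*5*pi/3) = 46656 * (cos(10*pi) + i*sin(10*pi))
Step 2: |z|^6 = 6^6 = 46656
Step 3: Reduce the angle mod 2*pi: 10*pi - 10*pi = 0
Step 4: cos(0) = 1
Step 5: Re(z^6) = 46656 * 1 = 46656

46656


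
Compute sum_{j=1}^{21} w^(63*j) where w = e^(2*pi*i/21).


Step 1: The sum sum_{j=1}^{n} w^(k*j) equals n if n | k, else 0.
Step 2: Here n = 21, k = 63
Step 3: Does n divide k? 21 | 63 -> True
Step 4: Sum = 21

21


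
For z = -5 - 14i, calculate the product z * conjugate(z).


Step 1: conj(z) = -5 + 14i
Step 2: z * conj(z) = (-5)^2 + (-14)^2
Step 3: = 25 + 196 = 221

221


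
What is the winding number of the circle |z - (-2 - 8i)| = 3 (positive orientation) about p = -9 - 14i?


Step 1: Center c = (-2, -8), radius = 3
Step 2: |p - c|^2 = (-7)^2 + (-6)^2 = 85
Step 3: r^2 = 9
Step 4: |p-c| > r so winding number = 0

0


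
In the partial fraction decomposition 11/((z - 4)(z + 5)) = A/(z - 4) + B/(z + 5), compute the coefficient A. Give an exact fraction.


Step 1: Multiply both sides by (z - 4) and set z = 4
Step 2: A = 11 / (4 + 5)
Step 3: A = 11 / 9
Step 4: A = 11/9

11/9


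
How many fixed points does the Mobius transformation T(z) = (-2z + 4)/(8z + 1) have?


Step 1: Fixed points satisfy T(z) = z
Step 2: 8z^2 + 3z - 4 = 0
Step 3: Discriminant = 3^2 - 4*8*(-4) = 137
Step 4: Number of fixed points = 2

2


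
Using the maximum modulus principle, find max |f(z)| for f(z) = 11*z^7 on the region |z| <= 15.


Step 1: On |z| = 15, |f(z)| = 11 * |z|^7 = 11 * 15^7
Step 2: By maximum modulus principle, maximum is on boundary.
Step 3: Maximum = 11 * 170859375 = 1879453125

1879453125


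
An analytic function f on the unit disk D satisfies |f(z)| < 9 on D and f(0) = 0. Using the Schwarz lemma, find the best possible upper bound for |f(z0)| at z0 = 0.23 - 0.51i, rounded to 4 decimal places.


Step 1: g = f/9 maps D -> D with g(0) = 0, so by the Schwarz lemma |g(z)| <= |z|, i.e. |f(z)| <= 9|z|; this is sharp (f(z) = 9z).
Step 2: |z0|^2 = 0.23^2 + (-0.51)^2 = 0.313
Step 3: |z0| = sqrt(0.313) = 0.559464
Step 4: Best bound = 9 * |z0| = 9 * 0.559464 = 5.0352

5.0352


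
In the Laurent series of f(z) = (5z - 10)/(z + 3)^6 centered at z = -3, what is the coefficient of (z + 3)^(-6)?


Step 1: Write the numerator in powers of (z + 3): 5z - 10 = 5(z + 3) + (5*(-3) - 10) = 5(z + 3) - 25
Step 2: Divide by (z + 3)^6: f(z) = -25(z + 3)^(-6) + 5(z + 3)^(-5)
Step 3: This finite sum is the Laurent series of f about z = -3.
Step 4: Coefficient of (z + 3)^(-6) = 5*(-3) - 10 = -25

-25


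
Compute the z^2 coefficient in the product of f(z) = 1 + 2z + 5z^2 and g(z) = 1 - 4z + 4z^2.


Step 1: z^2 term in f*g comes from: (1)*(4z^2) + (2z)*(-4z) + (5z^2)*(1)
Step 2: = 4 - 8 + 5
Step 3: = 1

1


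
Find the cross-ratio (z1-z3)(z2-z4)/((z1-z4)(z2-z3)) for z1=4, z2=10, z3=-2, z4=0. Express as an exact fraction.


Step 1: (z1-z3)(z2-z4) = 6 * 10 = 60
Step 2: (z1-z4)(z2-z3) = 4 * 12 = 48
Step 3: Cross-ratio = 60/48 = 5/4

5/4


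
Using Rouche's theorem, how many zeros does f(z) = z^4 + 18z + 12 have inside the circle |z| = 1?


Step 1: On |z| = 1 the three terms have sizes |z^4| = 1^4 = 1, |18z| = 18*1 = 18, |12| = 12
Step 2: The dominant term is g(z) = 18z; let h(z) = z^4 + 12 so f = g + h
Step 3: On |z| = 1: |g| = 18 and |h| <= 1 + 12 = 13
Step 4: Since 18 > 13, |h| < |g| on |z| = 1, so by Rouche f has the same number of zeros as g inside |z| < 1
Step 5: g(z) = 18z has 1 zero (at the origin, multiplicity 1) inside |z| < 1. Answer = 1

1


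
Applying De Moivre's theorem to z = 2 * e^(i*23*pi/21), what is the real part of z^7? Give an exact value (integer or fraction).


Step 1: By De Moivre's theorem, z^7 = 2^7 * e^(i*7*23*pi/21) = 128 * (cos(23*pi/3) + i*sin(23*pi/3))
Step 2: |z|^7 = 2^7 = 128
Step 3: Reduce the angle mod 2*pi: 23*pi/3 - 6*pi = 5*pi/3
Step 4: cos(5*pi/3) = 1/2
Step 5: Re(z^7) = 128 * 1/2 = 64

64


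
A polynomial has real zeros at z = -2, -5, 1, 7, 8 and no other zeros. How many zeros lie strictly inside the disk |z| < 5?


Step 1: Check each root:
  z = -2: |-2| = 2 < 5
  z = -5: |-5| = 5 >= 5
  z = 1: |1| = 1 < 5
  z = 7: |7| = 7 >= 5
  z = 8: |8| = 8 >= 5
Step 2: Count = 2

2


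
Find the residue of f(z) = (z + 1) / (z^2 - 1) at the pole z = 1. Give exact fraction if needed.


Step 1: Q(z) = z^2 - 1 = (z - 1)(z + 1)
Step 2: Q'(z) = 2z
Step 3: Q'(1) = 2, P(1) = 2
Step 4: Res = P(1)/Q'(1) = 2/2 = 1

1


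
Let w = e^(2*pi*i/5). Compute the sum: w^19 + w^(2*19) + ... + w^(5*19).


Step 1: The sum sum_{j=1}^{n} w^(k*j) equals n if n | k, else 0.
Step 2: Here n = 5, k = 19
Step 3: Does n divide k? 5 | 19 -> False
Step 4: Sum = 0

0


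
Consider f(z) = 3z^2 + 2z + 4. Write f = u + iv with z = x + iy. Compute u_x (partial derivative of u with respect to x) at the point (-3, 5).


Step 1: f(z) = 3(x+iy)^2 + 2(x+iy) + 4
Step 2: u = 3(x^2 - y^2) + 2x + 4
Step 3: u_x = 6x + 2
Step 4: At (-3, 5): u_x = -18 + 2 = -16

-16


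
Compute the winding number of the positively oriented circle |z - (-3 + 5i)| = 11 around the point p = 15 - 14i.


Step 1: Center c = (-3, 5), radius = 11
Step 2: |p - c|^2 = 18^2 + (-19)^2 = 685
Step 3: r^2 = 121
Step 4: |p-c| > r so winding number = 0

0


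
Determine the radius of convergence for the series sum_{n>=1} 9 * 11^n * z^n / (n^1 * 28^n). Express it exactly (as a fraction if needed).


Step 1: General term a_n = 9 * 11^n / (n^1 * 28^n)
Step 2: By the root test, |a_n|^(1/n) = 9^(1/n) * 11 / (n^(1/n) * 28) -> 11/28 as n -> infinity (since 9^(1/n) -> 1 and n^(1/n) -> 1)
Step 3: R = 1/lim|a_n|^(1/n) = 28/11

28/11


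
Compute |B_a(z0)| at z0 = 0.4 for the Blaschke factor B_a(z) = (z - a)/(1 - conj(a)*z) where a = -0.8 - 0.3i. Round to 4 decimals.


Step 1: Numerator z0 - a = 0.4 - (-0.8 - 0.3i) = 1.2 + 0.3i
Step 2: Denominator 1 - conj(a)*z0 = 1 - (-0.8 + 0.3i)*0.4 = 1.32 - 0.12i
Step 3: |z0 - a|^2 = 1.2^2 + 0.3^2 = 1.53; |1 - conj(a)*z0|^2 = 1.32^2 + (-0.12)^2 = 1.7568
Step 4: |B_a(0.4)| = sqrt(1.53 / 1.7568) = sqrt(0.870902)
Step 5: = 0.9332

0.9332


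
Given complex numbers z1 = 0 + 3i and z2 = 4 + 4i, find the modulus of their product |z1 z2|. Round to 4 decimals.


Step 1: |z1| = sqrt(0^2 + 3^2) = sqrt(9)
Step 2: |z2| = sqrt(4^2 + 4^2) = sqrt(32)
Step 3: |z1*z2| = |z1|*|z2| = sqrt(9) * sqrt(32) = sqrt(9 * 32) = sqrt(288)
Step 4: = 16.9706

16.9706


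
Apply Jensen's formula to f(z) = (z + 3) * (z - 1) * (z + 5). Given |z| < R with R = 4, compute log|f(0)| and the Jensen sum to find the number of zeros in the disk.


Jensen's formula: (1/2pi)*integral log|f(Re^it)|dt = log|f(0)| + sum_{|a_k|<R} log(R/|a_k|)
Step 1: f(0) = 3 * (-1) * 5 = -15
Step 2: log|f(0)| = log|-3| + log|1| + log|-5| = 2.7081
Step 3: Zeros inside |z| < 4: -3, 1
Step 4: Jensen sum = log(4/3) + log(4/1) = 1.674
Step 5: n(R) = number of terms in the Jensen sum = count of zeros inside |z| < 4 = 2

2


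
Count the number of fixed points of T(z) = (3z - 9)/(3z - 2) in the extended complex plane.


Step 1: Fixed points satisfy T(z) = z
Step 2: 3z^2 - 5z + 9 = 0
Step 3: Discriminant = (-5)^2 - 4*3*9 = -83
Step 4: Number of fixed points = 2

2


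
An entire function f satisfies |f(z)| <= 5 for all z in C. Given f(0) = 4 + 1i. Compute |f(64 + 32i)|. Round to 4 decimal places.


Step 1: By Liouville's theorem, a bounded entire function is constant.
Step 2: f(z) = f(0) = 4 + 1i for all z.
Step 3: |f(w)| = |4 + 1i| = sqrt(16 + 1)
Step 4: = 4.1231

4.1231


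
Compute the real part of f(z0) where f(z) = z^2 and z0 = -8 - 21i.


Step 1: z0 = -8 - 21i
Step 2: z0^2 = (-8)^2 - (-21)^2 + 336i
Step 3: real part = 64 - 441 = -377

-377


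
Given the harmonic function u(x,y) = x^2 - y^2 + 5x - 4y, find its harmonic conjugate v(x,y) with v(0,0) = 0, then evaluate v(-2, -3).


Step 1: v_x = -u_y = 2y + 4
Step 2: v_y = u_x = 2x + 5
Step 3: v = 2xy + 4x + 5y + C
Step 4: v(0,0) = 0 => C = 0
Step 5: v(-2, -3) = -11

-11


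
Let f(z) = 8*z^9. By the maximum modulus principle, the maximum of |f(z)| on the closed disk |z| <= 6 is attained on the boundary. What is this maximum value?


Step 1: On |z| = 6, |f(z)| = 8 * |z|^9 = 8 * 6^9
Step 2: By maximum modulus principle, maximum is on boundary.
Step 3: Maximum = 8 * 10077696 = 80621568

80621568


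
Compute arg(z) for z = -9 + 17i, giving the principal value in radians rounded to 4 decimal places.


Step 1: z = -9 + 17i
Step 2: arg(z) = atan2(17, -9)
Step 3: arg(z) = 2.0577

2.0577


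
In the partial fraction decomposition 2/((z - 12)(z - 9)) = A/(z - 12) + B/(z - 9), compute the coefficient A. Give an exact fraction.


Step 1: Multiply both sides by (z - 12) and set z = 12
Step 2: A = 2 / (12 - 9)
Step 3: A = 2 / 3
Step 4: A = 2/3

2/3


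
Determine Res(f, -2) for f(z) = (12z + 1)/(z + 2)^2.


Step 1: Pole of order 2 at z = -2
Step 2: Res = lim d/dz [(z + 2)^2 * f(z)] as z -> -2
Step 3: (z + 2)^2 * f(z) = 12z + 1
Step 4: d/dz[12z + 1] = 12

12


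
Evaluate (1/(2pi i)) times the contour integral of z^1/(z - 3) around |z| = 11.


Step 1: f(z) = z^1, a = 3 is inside |z| = 11
Step 2: By Cauchy integral formula: (1/(2pi*i)) * integral = f(a)
Step 3: f(3) = 3^1 = 3

3


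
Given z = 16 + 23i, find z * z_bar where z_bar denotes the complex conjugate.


Step 1: conj(z) = 16 - 23i
Step 2: z * conj(z) = 16^2 + 23^2
Step 3: = 256 + 529 = 785

785


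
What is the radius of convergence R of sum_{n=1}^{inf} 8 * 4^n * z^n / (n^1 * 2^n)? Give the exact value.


Step 1: General term a_n = 8 * 4^n / (n^1 * 2^n)
Step 2: By the root test, |a_n|^(1/n) = 8^(1/n) * 4 / (n^(1/n) * 2) -> 4/2 as n -> infinity (since 8^(1/n) -> 1 and n^(1/n) -> 1)
Step 3: R = 1/lim|a_n|^(1/n) = 2/4 = 1/2

1/2


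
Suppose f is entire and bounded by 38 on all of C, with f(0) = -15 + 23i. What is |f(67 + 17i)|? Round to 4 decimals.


Step 1: By Liouville's theorem, a bounded entire function is constant.
Step 2: f(z) = f(0) = -15 + 23i for all z.
Step 3: |f(w)| = |-15 + 23i| = sqrt(225 + 529)
Step 4: = 27.4591

27.4591


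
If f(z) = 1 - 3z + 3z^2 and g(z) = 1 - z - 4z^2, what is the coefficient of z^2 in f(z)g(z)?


Step 1: z^2 term in f*g comes from: (1)*(-4z^2) + (-3z)*(-z) + (3z^2)*(1)
Step 2: = -4 + 3 + 3
Step 3: = 2

2


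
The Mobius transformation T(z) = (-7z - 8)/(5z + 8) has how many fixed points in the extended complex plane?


Step 1: Fixed points satisfy T(z) = z
Step 2: 5z^2 + 15z + 8 = 0
Step 3: Discriminant = 15^2 - 4*5*8 = 65
Step 4: Number of fixed points = 2

2


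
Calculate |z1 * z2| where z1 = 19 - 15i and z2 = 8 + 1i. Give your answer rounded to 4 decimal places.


Step 1: |z1| = sqrt(19^2 + (-15)^2) = sqrt(586)
Step 2: |z2| = sqrt(8^2 + 1^2) = sqrt(65)
Step 3: |z1*z2| = |z1|*|z2| = sqrt(586) * sqrt(65) = sqrt(586 * 65) = sqrt(38090)
Step 4: = 195.1666

195.1666


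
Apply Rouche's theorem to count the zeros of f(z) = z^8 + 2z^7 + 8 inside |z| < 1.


Step 1: On |z| = 1 the three terms have sizes |z^8| = 1^8 = 1, |2z^7| = 2*1^7 = 2, |8| = 8
Step 2: The dominant term is g(z) = 8; let h(z) = z^8 + 2z^7 so f = g + h
Step 3: On |z| = 1: |g| = 8 and |h| <= 1 + 2 = 3
Step 4: Since 8 > 3, |h| < |g| on |z| = 1, so by Rouche f has the same number of zeros as g inside |z| < 1
Step 5: g(z) = 8 is a nonzero constant with no zeros inside |z| < 1. Answer = 0

0


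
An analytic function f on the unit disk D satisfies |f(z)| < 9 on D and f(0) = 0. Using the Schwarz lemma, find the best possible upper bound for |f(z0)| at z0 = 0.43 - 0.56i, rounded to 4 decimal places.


Step 1: g = f/9 maps D -> D with g(0) = 0, so by the Schwarz lemma |g(z)| <= |z|, i.e. |f(z)| <= 9|z|; this is sharp (f(z) = 9z).
Step 2: |z0|^2 = 0.43^2 + (-0.56)^2 = 0.4985
Step 3: |z0| = sqrt(0.4985) = 0.706045
Step 4: Best bound = 9 * |z0| = 9 * 0.706045 = 6.3544

6.3544


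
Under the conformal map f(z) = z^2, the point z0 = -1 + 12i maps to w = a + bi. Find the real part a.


Step 1: z0 = -1 + 12i
Step 2: z0^2 = (-1)^2 - 12^2 - 24i
Step 3: real part = 1 - 144 = -143

-143


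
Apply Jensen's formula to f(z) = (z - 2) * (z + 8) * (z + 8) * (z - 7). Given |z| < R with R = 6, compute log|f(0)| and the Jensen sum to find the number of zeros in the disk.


Jensen's formula: (1/2pi)*integral log|f(Re^it)|dt = log|f(0)| + sum_{|a_k|<R} log(R/|a_k|)
Step 1: f(0) = (-2) * 8 * 8 * (-7) = 896
Step 2: log|f(0)| = log|2| + log|-8| + log|-8| + log|7| = 6.7979
Step 3: Zeros inside |z| < 6: 2
Step 4: Jensen sum = log(6/2) = 1.0986
Step 5: n(R) = number of terms in the Jensen sum = count of zeros inside |z| < 6 = 1

1


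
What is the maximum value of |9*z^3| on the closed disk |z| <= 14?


Step 1: On |z| = 14, |f(z)| = 9 * |z|^3 = 9 * 14^3
Step 2: By maximum modulus principle, maximum is on boundary.
Step 3: Maximum = 9 * 2744 = 24696

24696


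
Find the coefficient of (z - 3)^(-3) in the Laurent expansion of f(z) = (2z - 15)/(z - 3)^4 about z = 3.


Step 1: Write the numerator in powers of (z - 3): 2z - 15 = 2(z - 3) + (2*3 - 15) = 2(z - 3) - 9
Step 2: Divide by (z - 3)^4: f(z) = -9(z - 3)^(-4) + 2(z - 3)^(-3)
Step 3: This finite sum is the Laurent series of f about z = 3.
Step 4: Coefficient of (z - 3)^(-3) = coefficient of (z - 3) in the re-centred numerator = 2

2


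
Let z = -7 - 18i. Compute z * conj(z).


Step 1: conj(z) = -7 + 18i
Step 2: z * conj(z) = (-7)^2 + (-18)^2
Step 3: = 49 + 324 = 373

373


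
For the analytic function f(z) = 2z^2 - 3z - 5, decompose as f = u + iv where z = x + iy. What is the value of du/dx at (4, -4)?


Step 1: f(z) = 2(x+iy)^2 - 3(x+iy) - 5
Step 2: u = 2(x^2 - y^2) - 3x - 5
Step 3: u_x = 4x - 3
Step 4: At (4, -4): u_x = 16 - 3 = 13

13


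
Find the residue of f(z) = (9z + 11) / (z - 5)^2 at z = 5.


Step 1: Pole of order 2 at z = 5
Step 2: Res = lim d/dz [(z - 5)^2 * f(z)] as z -> 5
Step 3: (z - 5)^2 * f(z) = 9z + 11
Step 4: d/dz[9z + 11] = 9

9


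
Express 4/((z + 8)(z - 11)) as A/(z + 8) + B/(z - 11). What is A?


Step 1: Multiply both sides by (z + 8) and set z = -8
Step 2: A = 4 / (-8 - 11)
Step 3: A = 4 / (-19)
Step 4: A = -4/19

-4/19


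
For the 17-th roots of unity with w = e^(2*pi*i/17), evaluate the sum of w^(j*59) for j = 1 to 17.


Step 1: The sum sum_{j=1}^{n} w^(k*j) equals n if n | k, else 0.
Step 2: Here n = 17, k = 59
Step 3: Does n divide k? 17 | 59 -> False
Step 4: Sum = 0

0


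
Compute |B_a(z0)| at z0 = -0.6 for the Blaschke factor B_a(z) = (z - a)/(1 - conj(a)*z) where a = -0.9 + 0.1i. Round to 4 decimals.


Step 1: Numerator z0 - a = -0.6 - (-0.9 + 0.1i) = 0.3 - 0.1i
Step 2: Denominator 1 - conj(a)*z0 = 1 - (-0.9 - 0.1i)*(-0.6) = 0.46 - 0.06i
Step 3: |z0 - a|^2 = 0.3^2 + (-0.1)^2 = 0.1; |1 - conj(a)*z0|^2 = 0.46^2 + (-0.06)^2 = 0.2152
Step 4: |B_a(-0.6)| = sqrt(0.1 / 0.2152) = sqrt(0.464684)
Step 5: = 0.6817

0.6817


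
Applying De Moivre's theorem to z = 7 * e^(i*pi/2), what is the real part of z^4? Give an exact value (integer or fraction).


Step 1: By De Moivre's theorem, z^4 = 7^4 * e^(i*4*pi/2) = 2401 * (cos(2*pi) + i*sin(2*pi))
Step 2: |z|^4 = 7^4 = 2401
Step 3: Reduce the angle mod 2*pi: 2*pi - 2*pi = 0
Step 4: cos(0) = 1
Step 5: Re(z^4) = 2401 * 1 = 2401

2401


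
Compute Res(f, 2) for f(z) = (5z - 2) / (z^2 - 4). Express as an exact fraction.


Step 1: Q(z) = z^2 - 4 = (z - 2)(z + 2)
Step 2: Q'(z) = 2z
Step 3: Q'(2) = 4, P(2) = 8
Step 4: Res = P(2)/Q'(2) = 8/4 = 2

2


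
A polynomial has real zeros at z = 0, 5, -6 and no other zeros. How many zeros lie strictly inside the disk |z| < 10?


Step 1: Check each root:
  z = 0: |0| = 0 < 10
  z = 5: |5| = 5 < 10
  z = -6: |-6| = 6 < 10
Step 2: Count = 3

3


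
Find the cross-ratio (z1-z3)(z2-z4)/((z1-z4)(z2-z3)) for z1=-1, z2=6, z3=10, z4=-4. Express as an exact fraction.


Step 1: (z1-z3)(z2-z4) = (-11) * 10 = -110
Step 2: (z1-z4)(z2-z3) = 3 * (-4) = -12
Step 3: Cross-ratio = 110/12 = 55/6

55/6


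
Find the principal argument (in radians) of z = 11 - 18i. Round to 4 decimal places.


Step 1: z = 11 - 18i
Step 2: arg(z) = atan2(-18, 11)
Step 3: arg(z) = -1.0222

-1.0222


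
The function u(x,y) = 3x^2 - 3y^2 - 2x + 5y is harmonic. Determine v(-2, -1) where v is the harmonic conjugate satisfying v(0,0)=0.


Step 1: v_x = -u_y = 6y - 5
Step 2: v_y = u_x = 6x - 2
Step 3: v = 6xy - 5x - 2y + C
Step 4: v(0,0) = 0 => C = 0
Step 5: v(-2, -1) = 24

24


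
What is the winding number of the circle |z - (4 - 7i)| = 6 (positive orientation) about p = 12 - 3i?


Step 1: Center c = (4, -7), radius = 6
Step 2: |p - c|^2 = 8^2 + 4^2 = 80
Step 3: r^2 = 36
Step 4: |p-c| > r so winding number = 0

0


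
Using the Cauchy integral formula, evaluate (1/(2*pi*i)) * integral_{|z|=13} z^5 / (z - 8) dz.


Step 1: f(z) = z^5, a = 8 is inside |z| = 13
Step 2: By Cauchy integral formula: (1/(2pi*i)) * integral = f(a)
Step 3: f(8) = 8^5 = 32768

32768


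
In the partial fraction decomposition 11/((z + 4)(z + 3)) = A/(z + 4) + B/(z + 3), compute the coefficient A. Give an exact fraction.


Step 1: Multiply both sides by (z + 4) and set z = -4
Step 2: A = 11 / (-4 + 3)
Step 3: A = 11 / (-1)
Step 4: A = -11

-11


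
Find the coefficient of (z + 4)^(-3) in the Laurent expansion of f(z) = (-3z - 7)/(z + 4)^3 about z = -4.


Step 1: Write the numerator in powers of (z + 4): -3z - 7 = -3(z + 4) + (-3*(-4) - 7) = -3(z + 4) + 5
Step 2: Divide by (z + 4)^3: f(z) = 5(z + 4)^(-3) - 3(z + 4)^(-2)
Step 3: This finite sum is the Laurent series of f about z = -4.
Step 4: Coefficient of (z + 4)^(-3) = -3*(-4) - 7 = 5

5


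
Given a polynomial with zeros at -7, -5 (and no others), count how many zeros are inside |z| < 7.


Step 1: Check each root:
  z = -7: |-7| = 7 >= 7
  z = -5: |-5| = 5 < 7
Step 2: Count = 1

1


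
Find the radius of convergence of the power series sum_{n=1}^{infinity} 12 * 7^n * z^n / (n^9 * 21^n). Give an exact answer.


Step 1: General term a_n = 12 * 7^n / (n^9 * 21^n)
Step 2: By the root test, |a_n|^(1/n) = 12^(1/n) * 7 / (n^(9/n) * 21) -> 7/21 as n -> infinity (since 12^(1/n) -> 1 and n^(9/n) -> 1)
Step 3: R = 1/lim|a_n|^(1/n) = 21/7 = 3

3


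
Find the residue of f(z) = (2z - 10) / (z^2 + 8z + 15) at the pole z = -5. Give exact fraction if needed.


Step 1: Q(z) = z^2 + 8z + 15 = (z + 5)(z + 3)
Step 2: Q'(z) = 2z + 8
Step 3: Q'(-5) = -2, P(-5) = -20
Step 4: Res = P(-5)/Q'(-5) = -20/(-2) = 10

10


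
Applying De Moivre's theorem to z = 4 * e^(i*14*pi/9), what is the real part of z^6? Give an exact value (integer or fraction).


Step 1: By De Moivre's theorem, z^6 = 4^6 * e^(i*6*14*pi/9) = 4096 * (cos(28*pi/3) + i*sin(28*pi/3))
Step 2: |z|^6 = 4^6 = 4096
Step 3: Reduce the angle mod 2*pi: 28*pi/3 - 8*pi = 4*pi/3
Step 4: cos(4*pi/3) = -1/2
Step 5: Re(z^6) = 4096 * (-1/2) = -2048

-2048


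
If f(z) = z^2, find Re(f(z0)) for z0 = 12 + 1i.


Step 1: z0 = 12 + 1i
Step 2: z0^2 = 12^2 - 1^2 + 24i
Step 3: real part = 144 - 1 = 143

143


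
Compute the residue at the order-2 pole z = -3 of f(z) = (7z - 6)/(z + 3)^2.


Step 1: Pole of order 2 at z = -3
Step 2: Res = lim d/dz [(z + 3)^2 * f(z)] as z -> -3
Step 3: (z + 3)^2 * f(z) = 7z - 6
Step 4: d/dz[7z - 6] = 7

7


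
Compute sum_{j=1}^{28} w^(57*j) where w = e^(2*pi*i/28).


Step 1: The sum sum_{j=1}^{n} w^(k*j) equals n if n | k, else 0.
Step 2: Here n = 28, k = 57
Step 3: Does n divide k? 28 | 57 -> False
Step 4: Sum = 0

0


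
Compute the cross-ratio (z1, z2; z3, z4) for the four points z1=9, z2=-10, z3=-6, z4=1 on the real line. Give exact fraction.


Step 1: (z1-z3)(z2-z4) = 15 * (-11) = -165
Step 2: (z1-z4)(z2-z3) = 8 * (-4) = -32
Step 3: Cross-ratio = 165/32 = 165/32

165/32


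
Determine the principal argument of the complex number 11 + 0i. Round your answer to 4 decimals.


Step 1: z = 11 + 0i
Step 2: arg(z) = atan2(0, 11)
Step 3: arg(z) = 0.0

0.0


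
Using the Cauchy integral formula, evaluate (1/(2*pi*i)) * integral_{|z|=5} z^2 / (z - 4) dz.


Step 1: f(z) = z^2, a = 4 is inside |z| = 5
Step 2: By Cauchy integral formula: (1/(2pi*i)) * integral = f(a)
Step 3: f(4) = 4^2 = 16

16


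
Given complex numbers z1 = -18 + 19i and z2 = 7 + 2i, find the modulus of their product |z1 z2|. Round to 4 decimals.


Step 1: |z1| = sqrt((-18)^2 + 19^2) = sqrt(685)
Step 2: |z2| = sqrt(7^2 + 2^2) = sqrt(53)
Step 3: |z1*z2| = |z1|*|z2| = sqrt(685) * sqrt(53) = sqrt(685 * 53) = sqrt(36305)
Step 4: = 190.5387

190.5387


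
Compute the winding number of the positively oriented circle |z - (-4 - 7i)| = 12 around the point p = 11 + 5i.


Step 1: Center c = (-4, -7), radius = 12
Step 2: |p - c|^2 = 15^2 + 12^2 = 369
Step 3: r^2 = 144
Step 4: |p-c| > r so winding number = 0

0


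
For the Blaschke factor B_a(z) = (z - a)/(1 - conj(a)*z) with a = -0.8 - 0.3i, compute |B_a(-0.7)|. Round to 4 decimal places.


Step 1: Numerator z0 - a = -0.7 - (-0.8 - 0.3i) = 0.1 + 0.3i
Step 2: Denominator 1 - conj(a)*z0 = 1 - (-0.8 + 0.3i)*(-0.7) = 0.44 + 0.21i
Step 3: |z0 - a|^2 = 0.1^2 + 0.3^2 = 0.1; |1 - conj(a)*z0|^2 = 0.44^2 + 0.21^2 = 0.2377
Step 4: |B_a(-0.7)| = sqrt(0.1 / 0.2377) = sqrt(0.420698)
Step 5: = 0.6486

0.6486


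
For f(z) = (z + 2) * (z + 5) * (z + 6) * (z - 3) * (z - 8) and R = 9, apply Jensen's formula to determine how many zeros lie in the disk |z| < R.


Jensen's formula: (1/2pi)*integral log|f(Re^it)|dt = log|f(0)| + sum_{|a_k|<R} log(R/|a_k|)
Step 1: f(0) = 2 * 5 * 6 * (-3) * (-8) = 1440
Step 2: log|f(0)| = log|-2| + log|-5| + log|-6| + log|3| + log|8| = 7.2724
Step 3: Zeros inside |z| < 9: -2, -5, -6, 3, 8
Step 4: Jensen sum = log(9/2) + log(9/5) + log(9/6) + log(9/3) + log(9/8) = 3.7137
Step 5: n(R) = number of terms in the Jensen sum = count of zeros inside |z| < 9 = 5

5


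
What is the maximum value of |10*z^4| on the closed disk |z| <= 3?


Step 1: On |z| = 3, |f(z)| = 10 * |z|^4 = 10 * 3^4
Step 2: By maximum modulus principle, maximum is on boundary.
Step 3: Maximum = 10 * 81 = 810

810


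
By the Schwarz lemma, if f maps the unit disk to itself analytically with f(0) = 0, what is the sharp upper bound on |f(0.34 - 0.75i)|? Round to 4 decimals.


Step 1: Schwarz lemma: if f: D -> D is analytic with f(0) = 0, then |f(z)| <= |z| for all z in D, and this is sharp (f(z) = z).
Step 2: |z0|^2 = 0.34^2 + (-0.75)^2 = 0.6781
Step 3: |z0| = sqrt(0.6781) = 0.823468
Step 4: Best bound = |z0| = 0.8235

0.8235


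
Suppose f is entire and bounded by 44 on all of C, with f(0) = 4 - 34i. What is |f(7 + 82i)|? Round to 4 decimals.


Step 1: By Liouville's theorem, a bounded entire function is constant.
Step 2: f(z) = f(0) = 4 - 34i for all z.
Step 3: |f(w)| = |4 - 34i| = sqrt(16 + 1156)
Step 4: = 34.2345

34.2345


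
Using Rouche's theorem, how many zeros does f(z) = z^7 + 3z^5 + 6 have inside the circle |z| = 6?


Step 1: On |z| = 6 the three terms have sizes |z^7| = 6^7 = 279936, |3z^5| = 3*6^5 = 23328, |6| = 6
Step 2: The dominant term is g(z) = z^7; let h(z) = 3z^5 + 6 so f = g + h
Step 3: On |z| = 6: |g| = 279936 and |h| <= 23328 + 6 = 23334
Step 4: Since 279936 > 23334, |h| < |g| on |z| = 6, so by Rouche f has the same number of zeros as g inside |z| < 6
Step 5: g(z) = z^7 has 7 zeros (all at the origin) inside |z| < 6. Answer = 7

7


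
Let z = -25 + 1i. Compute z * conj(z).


Step 1: conj(z) = -25 - 1i
Step 2: z * conj(z) = (-25)^2 + 1^2
Step 3: = 625 + 1 = 626

626


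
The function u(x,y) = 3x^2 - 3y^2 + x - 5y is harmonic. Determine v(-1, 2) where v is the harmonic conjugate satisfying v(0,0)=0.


Step 1: v_x = -u_y = 6y + 5
Step 2: v_y = u_x = 6x + 1
Step 3: v = 6xy + 5x + y + C
Step 4: v(0,0) = 0 => C = 0
Step 5: v(-1, 2) = -15

-15


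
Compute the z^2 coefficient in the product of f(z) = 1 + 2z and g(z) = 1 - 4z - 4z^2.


Step 1: z^2 term in f*g comes from: (1)*(-4z^2) + (2z)*(-4z) + (0)*(1)
Step 2: = -4 - 8 + 0
Step 3: = -12

-12


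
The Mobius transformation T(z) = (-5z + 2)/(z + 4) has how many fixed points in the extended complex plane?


Step 1: Fixed points satisfy T(z) = z
Step 2: z^2 + 9z - 2 = 0
Step 3: Discriminant = 9^2 - 4*1*(-2) = 89
Step 4: Number of fixed points = 2

2


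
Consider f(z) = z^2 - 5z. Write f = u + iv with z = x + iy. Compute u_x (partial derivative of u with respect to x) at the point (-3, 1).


Step 1: f(z) = (x+iy)^2 - 5(x+iy) + 0
Step 2: u = (x^2 - y^2) - 5x + 0
Step 3: u_x = 2x - 5
Step 4: At (-3, 1): u_x = -6 - 5 = -11

-11


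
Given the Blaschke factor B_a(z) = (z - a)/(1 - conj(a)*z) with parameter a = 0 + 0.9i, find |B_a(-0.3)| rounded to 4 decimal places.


Step 1: Numerator z0 - a = -0.3 - (0 + 0.9i) = -0.3 - 0.9i
Step 2: Denominator 1 - conj(a)*z0 = 1 - (0 - 0.9i)*(-0.3) = 1 - 0.27i
Step 3: |z0 - a|^2 = (-0.3)^2 + (-0.9)^2 = 0.9; |1 - conj(a)*z0|^2 = 1^2 + (-0.27)^2 = 1.0729
Step 4: |B_a(-0.3)| = sqrt(0.9 / 1.0729) = sqrt(0.838848)
Step 5: = 0.9159

0.9159


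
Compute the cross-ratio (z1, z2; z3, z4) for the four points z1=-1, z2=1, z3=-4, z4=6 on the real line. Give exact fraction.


Step 1: (z1-z3)(z2-z4) = 3 * (-5) = -15
Step 2: (z1-z4)(z2-z3) = (-7) * 5 = -35
Step 3: Cross-ratio = 15/35 = 3/7

3/7


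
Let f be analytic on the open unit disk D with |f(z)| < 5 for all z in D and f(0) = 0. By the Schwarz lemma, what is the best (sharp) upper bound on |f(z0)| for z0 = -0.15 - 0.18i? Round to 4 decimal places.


Step 1: g = f/5 maps D -> D with g(0) = 0, so by the Schwarz lemma |g(z)| <= |z|, i.e. |f(z)| <= 5|z|; this is sharp (f(z) = 5z).
Step 2: |z0|^2 = (-0.15)^2 + (-0.18)^2 = 0.0549
Step 3: |z0| = sqrt(0.0549) = 0.234307
Step 4: Best bound = 5 * |z0| = 5 * 0.234307 = 1.1715

1.1715


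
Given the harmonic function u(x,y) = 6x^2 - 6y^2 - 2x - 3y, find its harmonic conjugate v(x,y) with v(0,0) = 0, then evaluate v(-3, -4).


Step 1: v_x = -u_y = 12y + 3
Step 2: v_y = u_x = 12x - 2
Step 3: v = 12xy + 3x - 2y + C
Step 4: v(0,0) = 0 => C = 0
Step 5: v(-3, -4) = 143

143


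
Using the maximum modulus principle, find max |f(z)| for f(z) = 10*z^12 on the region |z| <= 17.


Step 1: On |z| = 17, |f(z)| = 10 * |z|^12 = 10 * 17^12
Step 2: By maximum modulus principle, maximum is on boundary.
Step 3: Maximum = 10 * 582622237229761 = 5826222372297610

5826222372297610


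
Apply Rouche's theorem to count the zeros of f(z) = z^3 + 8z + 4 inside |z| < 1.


Step 1: On |z| = 1 the three terms have sizes |z^3| = 1^3 = 1, |8z| = 8*1 = 8, |4| = 4
Step 2: The dominant term is g(z) = 8z; let h(z) = z^3 + 4 so f = g + h
Step 3: On |z| = 1: |g| = 8 and |h| <= 1 + 4 = 5
Step 4: Since 8 > 5, |h| < |g| on |z| = 1, so by Rouche f has the same number of zeros as g inside |z| < 1
Step 5: g(z) = 8z has 1 zero (at the origin, multiplicity 1) inside |z| < 1. Answer = 1

1


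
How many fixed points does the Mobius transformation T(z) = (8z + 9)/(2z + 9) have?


Step 1: Fixed points satisfy T(z) = z
Step 2: 2z^2 + z - 9 = 0
Step 3: Discriminant = 1^2 - 4*2*(-9) = 73
Step 4: Number of fixed points = 2

2


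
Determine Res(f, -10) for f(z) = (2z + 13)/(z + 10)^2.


Step 1: Pole of order 2 at z = -10
Step 2: Res = lim d/dz [(z + 10)^2 * f(z)] as z -> -10
Step 3: (z + 10)^2 * f(z) = 2z + 13
Step 4: d/dz[2z + 13] = 2

2


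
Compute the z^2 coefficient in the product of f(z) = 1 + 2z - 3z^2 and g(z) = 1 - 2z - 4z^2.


Step 1: z^2 term in f*g comes from: (1)*(-4z^2) + (2z)*(-2z) + (-3z^2)*(1)
Step 2: = -4 - 4 - 3
Step 3: = -11

-11


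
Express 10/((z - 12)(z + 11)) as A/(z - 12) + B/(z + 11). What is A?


Step 1: Multiply both sides by (z - 12) and set z = 12
Step 2: A = 10 / (12 + 11)
Step 3: A = 10 / 23
Step 4: A = 10/23

10/23


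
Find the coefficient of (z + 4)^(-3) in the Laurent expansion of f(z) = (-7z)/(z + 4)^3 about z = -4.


Step 1: Write the numerator in powers of (z + 4): -7z = -7(z + 4) + (-7*(-4) + 0) = -7(z + 4) + 28
Step 2: Divide by (z + 4)^3: f(z) = 28(z + 4)^(-3) - 7(z + 4)^(-2)
Step 3: This finite sum is the Laurent series of f about z = -4.
Step 4: Coefficient of (z + 4)^(-3) = -7*(-4) + 0 = 28

28


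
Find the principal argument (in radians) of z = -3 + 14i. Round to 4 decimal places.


Step 1: z = -3 + 14i
Step 2: arg(z) = atan2(14, -3)
Step 3: arg(z) = 1.7819

1.7819


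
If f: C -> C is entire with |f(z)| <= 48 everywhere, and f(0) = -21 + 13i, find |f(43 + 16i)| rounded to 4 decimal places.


Step 1: By Liouville's theorem, a bounded entire function is constant.
Step 2: f(z) = f(0) = -21 + 13i for all z.
Step 3: |f(w)| = |-21 + 13i| = sqrt(441 + 169)
Step 4: = 24.6982

24.6982


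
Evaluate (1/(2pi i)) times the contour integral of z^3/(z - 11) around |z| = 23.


Step 1: f(z) = z^3, a = 11 is inside |z| = 23
Step 2: By Cauchy integral formula: (1/(2pi*i)) * integral = f(a)
Step 3: f(11) = 11^3 = 1331

1331


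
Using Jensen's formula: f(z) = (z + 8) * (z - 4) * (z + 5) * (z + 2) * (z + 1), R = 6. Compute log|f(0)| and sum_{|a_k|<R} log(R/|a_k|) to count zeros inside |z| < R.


Jensen's formula: (1/2pi)*integral log|f(Re^it)|dt = log|f(0)| + sum_{|a_k|<R} log(R/|a_k|)
Step 1: f(0) = 8 * (-4) * 5 * 2 * 1 = -320
Step 2: log|f(0)| = log|-8| + log|4| + log|-5| + log|-2| + log|-1| = 5.7683
Step 3: Zeros inside |z| < 6: 4, -5, -2, -1
Step 4: Jensen sum = log(6/4) + log(6/5) + log(6/2) + log(6/1) = 3.4782
Step 5: n(R) = number of terms in the Jensen sum = count of zeros inside |z| < 6 = 4

4


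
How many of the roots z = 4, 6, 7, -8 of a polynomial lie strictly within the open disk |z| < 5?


Step 1: Check each root:
  z = 4: |4| = 4 < 5
  z = 6: |6| = 6 >= 5
  z = 7: |7| = 7 >= 5
  z = -8: |-8| = 8 >= 5
Step 2: Count = 1

1


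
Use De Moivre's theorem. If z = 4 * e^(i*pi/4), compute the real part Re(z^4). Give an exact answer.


Step 1: By De Moivre's theorem, z^4 = 4^4 * e^(i*4*pi/4) = 256 * (cos(pi) + i*sin(pi))
Step 2: |z|^4 = 4^4 = 256
Step 3: The angle pi already lies in [0, 2*pi)
Step 4: cos(pi) = -1
Step 5: Re(z^4) = 256 * (-1) = -256

-256


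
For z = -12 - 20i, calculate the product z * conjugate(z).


Step 1: conj(z) = -12 + 20i
Step 2: z * conj(z) = (-12)^2 + (-20)^2
Step 3: = 144 + 400 = 544

544


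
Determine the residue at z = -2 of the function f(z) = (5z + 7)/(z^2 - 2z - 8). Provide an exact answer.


Step 1: Q(z) = z^2 - 2z - 8 = (z + 2)(z - 4)
Step 2: Q'(z) = 2z - 2
Step 3: Q'(-2) = -6, P(-2) = -3
Step 4: Res = P(-2)/Q'(-2) = -3/(-6) = 1/2

1/2


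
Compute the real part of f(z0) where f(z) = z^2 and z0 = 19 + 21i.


Step 1: z0 = 19 + 21i
Step 2: z0^2 = 19^2 - 21^2 + 798i
Step 3: real part = 361 - 441 = -80

-80


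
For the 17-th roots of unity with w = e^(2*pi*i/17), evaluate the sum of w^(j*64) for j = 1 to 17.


Step 1: The sum sum_{j=1}^{n} w^(k*j) equals n if n | k, else 0.
Step 2: Here n = 17, k = 64
Step 3: Does n divide k? 17 | 64 -> False
Step 4: Sum = 0

0


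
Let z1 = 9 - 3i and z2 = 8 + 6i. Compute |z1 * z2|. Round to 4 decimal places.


Step 1: |z1| = sqrt(9^2 + (-3)^2) = sqrt(90)
Step 2: |z2| = sqrt(8^2 + 6^2) = sqrt(100)
Step 3: |z1*z2| = |z1|*|z2| = sqrt(90) * sqrt(100) = sqrt(90 * 100) = sqrt(9000)
Step 4: = 94.8683

94.8683


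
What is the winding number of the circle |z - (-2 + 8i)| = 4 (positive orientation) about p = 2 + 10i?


Step 1: Center c = (-2, 8), radius = 4
Step 2: |p - c|^2 = 4^2 + 2^2 = 20
Step 3: r^2 = 16
Step 4: |p-c| > r so winding number = 0

0


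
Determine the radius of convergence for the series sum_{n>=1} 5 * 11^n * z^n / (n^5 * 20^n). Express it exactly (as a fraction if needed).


Step 1: General term a_n = 5 * 11^n / (n^5 * 20^n)
Step 2: By the root test, |a_n|^(1/n) = 5^(1/n) * 11 / (n^(5/n) * 20) -> 11/20 as n -> infinity (since 5^(1/n) -> 1 and n^(5/n) -> 1)
Step 3: R = 1/lim|a_n|^(1/n) = 20/11

20/11


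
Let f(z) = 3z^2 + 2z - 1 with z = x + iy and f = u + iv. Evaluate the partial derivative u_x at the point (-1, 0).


Step 1: f(z) = 3(x+iy)^2 + 2(x+iy) - 1
Step 2: u = 3(x^2 - y^2) + 2x - 1
Step 3: u_x = 6x + 2
Step 4: At (-1, 0): u_x = -6 + 2 = -4

-4


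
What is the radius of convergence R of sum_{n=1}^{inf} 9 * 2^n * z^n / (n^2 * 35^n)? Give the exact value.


Step 1: General term a_n = 9 * 2^n / (n^2 * 35^n)
Step 2: By the root test, |a_n|^(1/n) = 9^(1/n) * 2 / (n^(2/n) * 35) -> 2/35 as n -> infinity (since 9^(1/n) -> 1 and n^(2/n) -> 1)
Step 3: R = 1/lim|a_n|^(1/n) = 35/2

35/2


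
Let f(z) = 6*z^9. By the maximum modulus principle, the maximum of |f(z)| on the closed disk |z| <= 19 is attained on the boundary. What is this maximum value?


Step 1: On |z| = 19, |f(z)| = 6 * |z|^9 = 6 * 19^9
Step 2: By maximum modulus principle, maximum is on boundary.
Step 3: Maximum = 6 * 322687697779 = 1936126186674

1936126186674


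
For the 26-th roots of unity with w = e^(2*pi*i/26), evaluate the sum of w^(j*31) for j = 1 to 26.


Step 1: The sum sum_{j=1}^{n} w^(k*j) equals n if n | k, else 0.
Step 2: Here n = 26, k = 31
Step 3: Does n divide k? 26 | 31 -> False
Step 4: Sum = 0

0


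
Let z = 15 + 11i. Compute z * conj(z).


Step 1: conj(z) = 15 - 11i
Step 2: z * conj(z) = 15^2 + 11^2
Step 3: = 225 + 121 = 346

346


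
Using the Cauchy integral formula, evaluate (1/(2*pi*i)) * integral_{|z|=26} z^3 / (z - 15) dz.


Step 1: f(z) = z^3, a = 15 is inside |z| = 26
Step 2: By Cauchy integral formula: (1/(2pi*i)) * integral = f(a)
Step 3: f(15) = 15^3 = 3375

3375


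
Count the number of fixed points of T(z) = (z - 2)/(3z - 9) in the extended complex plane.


Step 1: Fixed points satisfy T(z) = z
Step 2: 3z^2 - 10z + 2 = 0
Step 3: Discriminant = (-10)^2 - 4*3*2 = 76
Step 4: Number of fixed points = 2

2


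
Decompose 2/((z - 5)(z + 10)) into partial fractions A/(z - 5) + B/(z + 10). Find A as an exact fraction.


Step 1: Multiply both sides by (z - 5) and set z = 5
Step 2: A = 2 / (5 + 10)
Step 3: A = 2 / 15
Step 4: A = 2/15

2/15


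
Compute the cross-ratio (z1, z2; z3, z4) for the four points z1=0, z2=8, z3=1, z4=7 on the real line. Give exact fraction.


Step 1: (z1-z3)(z2-z4) = (-1) * 1 = -1
Step 2: (z1-z4)(z2-z3) = (-7) * 7 = -49
Step 3: Cross-ratio = 1/49 = 1/49

1/49


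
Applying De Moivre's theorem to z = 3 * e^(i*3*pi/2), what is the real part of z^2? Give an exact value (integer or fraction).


Step 1: By De Moivre's theorem, z^2 = 3^2 * e^(i*2*3*pi/2) = 9 * (cos(3*pi) + i*sin(3*pi))
Step 2: |z|^2 = 3^2 = 9
Step 3: Reduce the angle mod 2*pi: 3*pi - 2*pi = pi
Step 4: cos(pi) = -1
Step 5: Re(z^2) = 9 * (-1) = -9

-9


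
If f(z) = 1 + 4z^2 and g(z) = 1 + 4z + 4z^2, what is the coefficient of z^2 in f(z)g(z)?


Step 1: z^2 term in f*g comes from: (1)*(4z^2) + (0)*(4z) + (4z^2)*(1)
Step 2: = 4 + 0 + 4
Step 3: = 8

8


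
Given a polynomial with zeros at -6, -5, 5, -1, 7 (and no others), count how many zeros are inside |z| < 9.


Step 1: Check each root:
  z = -6: |-6| = 6 < 9
  z = -5: |-5| = 5 < 9
  z = 5: |5| = 5 < 9
  z = -1: |-1| = 1 < 9
  z = 7: |7| = 7 < 9
Step 2: Count = 5

5


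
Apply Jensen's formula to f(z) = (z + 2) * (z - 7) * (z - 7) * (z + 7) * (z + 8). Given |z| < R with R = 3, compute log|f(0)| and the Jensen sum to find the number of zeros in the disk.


Jensen's formula: (1/2pi)*integral log|f(Re^it)|dt = log|f(0)| + sum_{|a_k|<R} log(R/|a_k|)
Step 1: f(0) = 2 * (-7) * (-7) * 7 * 8 = 5488
Step 2: log|f(0)| = log|-2| + log|7| + log|7| + log|-7| + log|-8| = 8.6103
Step 3: Zeros inside |z| < 3: -2
Step 4: Jensen sum = log(3/2) = 0.4055
Step 5: n(R) = number of terms in the Jensen sum = count of zeros inside |z| < 3 = 1

1


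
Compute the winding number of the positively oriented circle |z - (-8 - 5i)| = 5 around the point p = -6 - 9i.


Step 1: Center c = (-8, -5), radius = 5
Step 2: |p - c|^2 = 2^2 + (-4)^2 = 20
Step 3: r^2 = 25
Step 4: |p-c| < r so winding number = 1

1


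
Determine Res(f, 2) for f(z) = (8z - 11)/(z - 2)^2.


Step 1: Pole of order 2 at z = 2
Step 2: Res = lim d/dz [(z - 2)^2 * f(z)] as z -> 2
Step 3: (z - 2)^2 * f(z) = 8z - 11
Step 4: d/dz[8z - 11] = 8

8


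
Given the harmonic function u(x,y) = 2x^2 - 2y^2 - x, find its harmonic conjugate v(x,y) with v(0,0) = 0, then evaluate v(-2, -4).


Step 1: v_x = -u_y = 4y + 0
Step 2: v_y = u_x = 4x - 1
Step 3: v = 4xy - y + C
Step 4: v(0,0) = 0 => C = 0
Step 5: v(-2, -4) = 36

36


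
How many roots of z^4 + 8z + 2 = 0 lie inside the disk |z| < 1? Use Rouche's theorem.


Step 1: On |z| = 1 the three terms have sizes |z^4| = 1^4 = 1, |8z| = 8*1 = 8, |2| = 2
Step 2: The dominant term is g(z) = 8z; let h(z) = z^4 + 2 so f = g + h
Step 3: On |z| = 1: |g| = 8 and |h| <= 1 + 2 = 3
Step 4: Since 8 > 3, |h| < |g| on |z| = 1, so by Rouche f has the same number of zeros as g inside |z| < 1
Step 5: g(z) = 8z has 1 zero (at the origin, multiplicity 1) inside |z| < 1. Answer = 1

1


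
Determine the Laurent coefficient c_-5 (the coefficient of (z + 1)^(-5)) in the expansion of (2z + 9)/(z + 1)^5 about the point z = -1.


Step 1: Write the numerator in powers of (z + 1): 2z + 9 = 2(z + 1) + (2*(-1) + 9) = 2(z + 1) + 7
Step 2: Divide by (z + 1)^5: f(z) = 7(z + 1)^(-5) + 2(z + 1)^(-4)
Step 3: This finite sum is the Laurent series of f about z = -1.
Step 4: Coefficient of (z + 1)^(-5) = 2*(-1) + 9 = 7

7


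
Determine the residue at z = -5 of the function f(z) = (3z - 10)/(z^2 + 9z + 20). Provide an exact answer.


Step 1: Q(z) = z^2 + 9z + 20 = (z + 5)(z + 4)
Step 2: Q'(z) = 2z + 9
Step 3: Q'(-5) = -1, P(-5) = -25
Step 4: Res = P(-5)/Q'(-5) = -25/(-1) = 25

25


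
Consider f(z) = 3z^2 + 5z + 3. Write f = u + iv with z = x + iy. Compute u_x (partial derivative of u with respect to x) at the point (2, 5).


Step 1: f(z) = 3(x+iy)^2 + 5(x+iy) + 3
Step 2: u = 3(x^2 - y^2) + 5x + 3
Step 3: u_x = 6x + 5
Step 4: At (2, 5): u_x = 12 + 5 = 17

17


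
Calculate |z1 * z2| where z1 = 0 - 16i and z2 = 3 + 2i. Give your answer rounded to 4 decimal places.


Step 1: |z1| = sqrt(0^2 + (-16)^2) = sqrt(256)
Step 2: |z2| = sqrt(3^2 + 2^2) = sqrt(13)
Step 3: |z1*z2| = |z1|*|z2| = sqrt(256) * sqrt(13) = sqrt(256 * 13) = sqrt(3328)
Step 4: = 57.6888

57.6888


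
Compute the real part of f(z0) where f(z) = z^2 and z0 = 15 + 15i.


Step 1: z0 = 15 + 15i
Step 2: z0^2 = 15^2 - 15^2 + 450i
Step 3: real part = 225 - 225 = 0

0


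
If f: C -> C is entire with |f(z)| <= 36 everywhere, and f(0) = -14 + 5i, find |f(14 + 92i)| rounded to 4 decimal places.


Step 1: By Liouville's theorem, a bounded entire function is constant.
Step 2: f(z) = f(0) = -14 + 5i for all z.
Step 3: |f(w)| = |-14 + 5i| = sqrt(196 + 25)
Step 4: = 14.8661

14.8661


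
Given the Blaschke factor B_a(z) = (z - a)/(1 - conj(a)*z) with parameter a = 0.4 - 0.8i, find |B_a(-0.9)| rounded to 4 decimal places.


Step 1: Numerator z0 - a = -0.9 - (0.4 - 0.8i) = -1.3 + 0.8i
Step 2: Denominator 1 - conj(a)*z0 = 1 - (0.4 + 0.8i)*(-0.9) = 1.36 + 0.72i
Step 3: |z0 - a|^2 = (-1.3)^2 + 0.8^2 = 2.33; |1 - conj(a)*z0|^2 = 1.36^2 + 0.72^2 = 2.368
Step 4: |B_a(-0.9)| = sqrt(2.33 / 2.368) = sqrt(0.983953)
Step 5: = 0.9919

0.9919


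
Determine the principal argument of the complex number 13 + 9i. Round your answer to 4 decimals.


Step 1: z = 13 + 9i
Step 2: arg(z) = atan2(9, 13)
Step 3: arg(z) = 0.6055

0.6055


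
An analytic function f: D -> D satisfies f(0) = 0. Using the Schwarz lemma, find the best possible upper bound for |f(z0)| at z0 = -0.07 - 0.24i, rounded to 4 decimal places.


Step 1: Schwarz lemma: if f: D -> D is analytic with f(0) = 0, then |f(z)| <= |z| for all z in D, and this is sharp (f(z) = z).
Step 2: |z0|^2 = (-0.07)^2 + (-0.24)^2 = 0.0625
Step 3: |z0| = sqrt(0.0625) = 0.25
Step 4: Best bound = |z0| = 0.25

0.25
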